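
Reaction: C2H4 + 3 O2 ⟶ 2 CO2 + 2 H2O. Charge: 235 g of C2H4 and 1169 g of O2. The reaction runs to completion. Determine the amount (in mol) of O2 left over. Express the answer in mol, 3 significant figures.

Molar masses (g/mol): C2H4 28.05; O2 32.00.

n(C2H4) = 235.0 / 28.05 = 8.378 mol
n(O2) = 1169 / 32.00 = 36.53 mol
n/ν → C2H4: 8.378, O2: 12.18; C2H4 is limiting.
O2 consumed = (3/1) × 8.378 = 25.13 mol
O2 remaining = 36.53 − 25.13 = 11.40 mol

11.4 mol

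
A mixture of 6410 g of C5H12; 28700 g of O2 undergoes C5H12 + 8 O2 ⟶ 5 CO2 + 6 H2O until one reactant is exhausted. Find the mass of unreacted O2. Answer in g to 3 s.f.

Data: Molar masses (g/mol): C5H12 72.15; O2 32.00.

n(C5H12) = 6410 / 72.15 = 88.84 mol
n(O2) = 28700 / 32.00 = 896.9 mol
n/ν for C5H12 = 88.84/1 = 88.84
n/ν for O2 = 896.9/8 = 112.1
Smallest n/ν is C5H12 → limiting reagent.
O2 consumed = (8/1) × 88.84 = 710.7 mol
O2 remaining = 896.9 − 710.7 = 186.2 mol
mass = 186.2 × 32.00 = 5958 g

5960 g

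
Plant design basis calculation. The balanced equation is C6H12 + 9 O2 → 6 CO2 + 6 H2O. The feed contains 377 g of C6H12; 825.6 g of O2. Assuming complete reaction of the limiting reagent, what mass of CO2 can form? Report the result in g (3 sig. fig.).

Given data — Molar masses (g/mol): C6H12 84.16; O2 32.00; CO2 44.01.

757 g

n(C6H12) = 377.0 / 84.16 = 4.480 mol
n(O2) = 825.6 / 32.00 = 25.80 mol
n/ν for C6H12 = 4.480/1 = 4.480
n/ν for O2 = 25.80/9 = 2.867
Smallest n/ν is O2 → limiting reagent.
n(CO2) = (6/9) × 25.80 = 17.20 mol
mass = 17.20 × 44.01 = 757.0 g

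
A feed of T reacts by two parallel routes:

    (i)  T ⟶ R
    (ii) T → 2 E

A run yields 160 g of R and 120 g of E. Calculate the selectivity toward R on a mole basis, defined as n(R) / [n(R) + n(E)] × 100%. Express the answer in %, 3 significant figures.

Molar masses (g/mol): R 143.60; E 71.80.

n(R) = 160 / 143.60 = 1.114 mol
n(E) = 120 / 71.80 = 1.671 mol
selectivity = 1.114/(1.114+1.671) × 100 = 40.00 %

40.0 %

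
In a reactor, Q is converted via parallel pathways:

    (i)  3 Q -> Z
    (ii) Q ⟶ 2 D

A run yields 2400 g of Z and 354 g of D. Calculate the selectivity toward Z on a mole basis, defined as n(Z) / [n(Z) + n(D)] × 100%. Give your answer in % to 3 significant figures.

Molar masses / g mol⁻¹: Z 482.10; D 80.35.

n(Z) = 2400 / 482.10 = 4.978 mol
n(D) = 354 / 80.35 = 4.406 mol
selectivity = 4.978/(4.978+4.406) × 100 = 53.05 %

53.1 %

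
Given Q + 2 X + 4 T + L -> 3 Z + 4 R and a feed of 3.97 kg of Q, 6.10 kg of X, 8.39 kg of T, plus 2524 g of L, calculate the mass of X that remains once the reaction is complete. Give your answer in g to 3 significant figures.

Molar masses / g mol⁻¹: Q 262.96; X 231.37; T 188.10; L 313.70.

2380 g

n(Q) = 3.970×1000 / 262.96 = 15.10 mol
n(X) = 6.100×1000 / 231.37 = 26.36 mol
n(T) = 8.390×1000 / 188.10 = 44.60 mol
n(L) = 2524 / 313.70 = 8.046 mol
n/ν → Q: 15.10, X: 13.18, T: 11.15, L: 8.046; L is limiting.
X consumed = (2/1) × 8.046 = 16.09 mol
X remaining = 26.36 − 16.09 = 10.27 mol
mass = 10.27 × 231.37 = 2376 g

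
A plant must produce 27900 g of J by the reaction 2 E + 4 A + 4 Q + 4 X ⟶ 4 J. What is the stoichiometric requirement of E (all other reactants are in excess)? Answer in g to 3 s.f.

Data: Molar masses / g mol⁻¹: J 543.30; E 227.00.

n(J) = 27900 / 543.30 = 51.35 mol
n(E) = (2/4) × 51.35 = 25.68 mol
mass = 25.68 × 227.00 = 5829 g

5830 g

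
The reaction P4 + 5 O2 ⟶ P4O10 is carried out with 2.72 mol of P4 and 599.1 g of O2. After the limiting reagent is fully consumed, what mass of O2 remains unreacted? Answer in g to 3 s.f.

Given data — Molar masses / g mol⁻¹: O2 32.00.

164 g

n(P4) = 2.720 mol
n(O2) = 599.1 / 32.00 = 18.72 mol
n/ν for P4 = 2.720/1 = 2.720
n/ν for O2 = 18.72/5 = 3.744
Smallest n/ν is P4 → limiting reagent.
O2 consumed = (5/1) × 2.720 = 13.60 mol
O2 remaining = 18.72 − 13.60 = 5.120 mol
mass = 5.120 × 32.00 = 163.8 g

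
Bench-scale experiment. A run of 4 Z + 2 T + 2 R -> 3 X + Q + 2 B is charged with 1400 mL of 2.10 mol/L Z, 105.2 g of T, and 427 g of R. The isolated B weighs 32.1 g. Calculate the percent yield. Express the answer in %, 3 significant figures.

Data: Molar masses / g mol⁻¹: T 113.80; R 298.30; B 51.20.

67.8 %

n(Z) = 2.10 × 1400/1000 = 2.940 mol
n(T) = 105.2 / 113.80 = 0.9244 mol
n(R) = 427.0 / 298.30 = 1.431 mol
n/ν for Z = 2.940/4 = 0.7350
n/ν for T = 0.9244/2 = 0.4622
n/ν for R = 1.431/2 = 0.7155
Smallest n/ν is T → limiting reagent.
theoretical n(B) = (2/2) × 0.9244 = 0.9244 mol → 47.33 g
% yield = 32.1 / 47.33 × 100 = 67.82 %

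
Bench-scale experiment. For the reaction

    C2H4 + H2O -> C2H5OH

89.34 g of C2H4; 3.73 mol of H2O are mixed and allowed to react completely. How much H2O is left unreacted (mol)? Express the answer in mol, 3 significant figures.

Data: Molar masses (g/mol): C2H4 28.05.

n(C2H4) = 89.34 / 28.05 = 3.185 mol
n(H2O) = 3.730 mol
n/ν for C2H4 = 3.185/1 = 3.185
n/ν for H2O = 3.730/1 = 3.730
Smallest n/ν is C2H4 → limiting reagent.
H2O consumed = (1/1) × 3.185 = 3.185 mol
H2O remaining = 3.730 − 3.185 = 0.5450 mol

0.545 mol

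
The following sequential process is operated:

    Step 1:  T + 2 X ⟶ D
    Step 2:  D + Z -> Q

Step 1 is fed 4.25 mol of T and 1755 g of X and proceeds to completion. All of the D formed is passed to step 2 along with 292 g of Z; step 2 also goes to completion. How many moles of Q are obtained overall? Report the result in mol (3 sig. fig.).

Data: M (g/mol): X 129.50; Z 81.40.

Step 1:
n(T) = 4.250 mol
n(X) = 1755 / 129.50 = 13.55 mol
n/ν for T = 4.250/1 = 4.250
n/ν for X = 13.55/2 = 6.775
Smallest n/ν is T → limiting reagent.
n(D) produced = (1/1) × 4.250 = 4.250 mol
Step 2:
n(D) available = 4.250 mol
n(Z) = 292.0 / 81.40 = 3.587 mol
n/ν for D = 4.250/1 = 4.250
n/ν for Z = 3.587/1 = 3.587
Smallest n/ν is Z → limiting reagent.
n(Q) = (1/1) × 3.587 = 3.587 mol

3.59 mol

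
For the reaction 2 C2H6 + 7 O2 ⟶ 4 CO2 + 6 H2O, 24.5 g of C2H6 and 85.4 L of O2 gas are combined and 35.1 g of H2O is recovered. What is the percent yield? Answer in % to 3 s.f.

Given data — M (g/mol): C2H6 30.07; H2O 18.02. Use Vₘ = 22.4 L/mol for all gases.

n(C2H6) = 24.50 / 30.07 = 0.8148 mol
n(O2) = 85.40 / 22.4 = 3.813 mol
n/ν for C2H6 = 0.8148/2 = 0.4074
n/ν for O2 = 3.813/7 = 0.5447
Smallest n/ν is C2H6 → limiting reagent.
theoretical n(H2O) = (6/2) × 0.8148 = 2.444 mol → 44.04 g
% yield = 35.1 / 44.04 × 100 = 79.70 %

79.7 %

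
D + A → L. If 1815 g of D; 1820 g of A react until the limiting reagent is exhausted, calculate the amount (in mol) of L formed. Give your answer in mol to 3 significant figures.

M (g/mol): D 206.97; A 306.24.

5.94 mol

n(D) = 1815 / 206.97 = 8.769 mol
n(A) = 1820 / 306.24 = 5.943 mol
n/ν for D = 8.769/1 = 8.769
n/ν for A = 5.943/1 = 5.943
Smallest n/ν is A → limiting reagent.
n(L) = (1/1) × 5.943 = 5.943 mol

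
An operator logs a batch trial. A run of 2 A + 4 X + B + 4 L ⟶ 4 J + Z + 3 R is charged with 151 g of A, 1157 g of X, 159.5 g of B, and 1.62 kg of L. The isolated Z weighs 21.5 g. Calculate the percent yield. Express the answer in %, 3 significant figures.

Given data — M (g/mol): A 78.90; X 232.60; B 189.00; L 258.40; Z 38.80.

65.7 %

n(A) = 151.0 / 78.90 = 1.914 mol
n(X) = 1157 / 232.60 = 4.974 mol
n(B) = 159.5 / 189.00 = 0.8439 mol
n(L) = 1.620×1000 / 258.40 = 6.269 mol
n/ν for A = 1.914/2 = 0.9570
n/ν for X = 4.974/4 = 1.244
n/ν for B = 0.8439/1 = 0.8439
n/ν for L = 6.269/4 = 1.567
Smallest n/ν is B → limiting reagent.
theoretical n(Z) = (1/1) × 0.8439 = 0.8439 mol → 32.74 g
% yield = 21.5 / 32.74 × 100 = 65.67 %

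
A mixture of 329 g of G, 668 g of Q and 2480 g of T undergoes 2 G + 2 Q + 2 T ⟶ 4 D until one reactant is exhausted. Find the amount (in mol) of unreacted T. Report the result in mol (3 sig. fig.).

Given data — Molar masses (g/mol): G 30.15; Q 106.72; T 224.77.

4.77 mol

n(G) = 329.0 / 30.15 = 10.91 mol
n(Q) = 668.0 / 106.72 = 6.259 mol
n(T) = 2480 / 224.77 = 11.03 mol
n/ν → G: 5.455, Q: 3.130, T: 5.515; Q is limiting.
T consumed = (2/2) × 6.259 = 6.259 mol
T remaining = 11.03 − 6.259 = 4.771 mol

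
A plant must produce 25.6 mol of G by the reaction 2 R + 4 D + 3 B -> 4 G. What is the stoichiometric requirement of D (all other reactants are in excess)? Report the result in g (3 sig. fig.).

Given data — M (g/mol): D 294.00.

7530 g

n(G) = 25.60 mol
n(D) = (4/4) × 25.60 = 25.60 mol
mass = 25.60 × 294.00 = 7526 g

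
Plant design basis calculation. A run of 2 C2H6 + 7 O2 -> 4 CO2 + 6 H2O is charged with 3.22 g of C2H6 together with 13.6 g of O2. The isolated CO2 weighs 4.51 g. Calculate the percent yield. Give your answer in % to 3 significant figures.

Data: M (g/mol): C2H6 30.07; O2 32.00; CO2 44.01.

n(C2H6) = 3.220 / 30.07 = 0.1071 mol
n(O2) = 13.60 / 32.00 = 0.4250 mol
n/ν for C2H6 = 0.1071/2 = 0.05355
n/ν for O2 = 0.4250/7 = 0.06071
Smallest n/ν is C2H6 → limiting reagent.
theoretical n(CO2) = (4/2) × 0.1071 = 0.2142 mol → 9.427 g
% yield = 4.51 / 9.427 × 100 = 47.84 %

47.8 %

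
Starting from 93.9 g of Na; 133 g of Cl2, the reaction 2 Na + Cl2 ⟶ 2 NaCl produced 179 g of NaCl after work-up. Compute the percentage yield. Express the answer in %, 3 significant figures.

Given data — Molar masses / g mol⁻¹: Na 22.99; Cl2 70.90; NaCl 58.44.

81.6 %

n(Na) = 93.90 / 22.99 = 4.084 mol
n(Cl2) = 133.0 / 70.90 = 1.876 mol
n/ν → Na: 2.042, Cl2: 1.876; Cl2 is limiting.
theoretical n(NaCl) = (2/1) × 1.876 = 3.752 mol → 219.3 g
% yield = 179 / 219.3 × 100 = 81.62 %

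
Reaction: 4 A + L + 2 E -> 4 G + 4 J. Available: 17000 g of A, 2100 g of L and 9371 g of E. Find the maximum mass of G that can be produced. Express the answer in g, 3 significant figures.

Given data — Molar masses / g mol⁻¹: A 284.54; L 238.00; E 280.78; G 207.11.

n(A) = 17000 / 284.54 = 59.75 mol
n(L) = 2100 / 238.00 = 8.824 mol
n(E) = 9371 / 280.78 = 33.37 mol
n/ν → A: 14.94, L: 8.824, E: 16.69; L is limiting.
n(G) = (4/1) × 8.824 = 35.30 mol
mass = 35.30 × 207.11 = 7311 g

7310 g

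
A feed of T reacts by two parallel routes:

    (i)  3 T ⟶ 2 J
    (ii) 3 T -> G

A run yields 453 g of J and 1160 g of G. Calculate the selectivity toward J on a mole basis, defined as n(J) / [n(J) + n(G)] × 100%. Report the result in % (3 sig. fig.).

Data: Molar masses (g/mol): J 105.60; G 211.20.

43.9 %

n(J) = 453 / 105.60 = 4.290 mol
n(G) = 1160 / 211.20 = 5.492 mol
selectivity = 4.290/(4.290+5.492) × 100 = 43.86 %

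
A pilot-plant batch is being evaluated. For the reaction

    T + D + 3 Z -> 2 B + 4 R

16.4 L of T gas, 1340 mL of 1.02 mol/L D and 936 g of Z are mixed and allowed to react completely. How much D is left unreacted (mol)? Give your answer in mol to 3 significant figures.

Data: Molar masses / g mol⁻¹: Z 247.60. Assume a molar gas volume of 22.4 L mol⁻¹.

0.635 mol

n(T) = 16.40 / 22.4 = 0.7321 mol
n(D) = 1.02 × 1340/1000 = 1.367 mol
n(Z) = 936.0 / 247.60 = 3.780 mol
n/ν for T = 0.7321/1 = 0.7321
n/ν for D = 1.367/1 = 1.367
n/ν for Z = 3.780/3 = 1.260
Smallest n/ν is T → limiting reagent.
D consumed = (1/1) × 0.7321 = 0.7321 mol
D remaining = 1.367 − 0.7321 = 0.6349 mol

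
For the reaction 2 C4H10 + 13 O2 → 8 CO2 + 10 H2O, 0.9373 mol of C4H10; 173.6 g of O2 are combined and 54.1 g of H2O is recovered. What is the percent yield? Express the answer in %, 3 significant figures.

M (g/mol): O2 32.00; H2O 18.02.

71.9 %

n(C4H10) = 0.9373 mol
n(O2) = 173.6 / 32.00 = 5.425 mol
n/ν → C4H10: 0.4687, O2: 0.4173; O2 is limiting.
theoretical n(H2O) = (10/13) × 5.425 = 4.173 mol → 75.20 g
% yield = 54.1 / 75.20 × 100 = 71.94 %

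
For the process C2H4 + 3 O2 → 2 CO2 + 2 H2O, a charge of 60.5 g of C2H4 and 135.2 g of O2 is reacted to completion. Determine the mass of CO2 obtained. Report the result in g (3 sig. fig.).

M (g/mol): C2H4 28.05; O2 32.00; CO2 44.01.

n(C2H4) = 60.50 / 28.05 = 2.157 mol
n(O2) = 135.2 / 32.00 = 4.225 mol
n/ν for C2H4 = 2.157/1 = 2.157
n/ν for O2 = 4.225/3 = 1.408
Smallest n/ν is O2 → limiting reagent.
n(CO2) = (2/3) × 4.225 = 2.817 mol
mass = 2.817 × 44.01 = 124.0 g

124 g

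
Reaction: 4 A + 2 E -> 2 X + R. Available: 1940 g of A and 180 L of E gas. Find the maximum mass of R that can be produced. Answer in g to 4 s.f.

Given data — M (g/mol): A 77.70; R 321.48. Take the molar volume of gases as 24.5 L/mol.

1181 g

n(A) = 1940 / 77.70 = 24.97 mol
n(E) = 180.0 / 24.5 = 7.347 mol
n/ν for A = 24.97/4 = 6.243
n/ν for E = 7.347/2 = 3.674
Smallest n/ν is E → limiting reagent.
n(R) = (1/2) × 7.347 = 3.674 mol
mass = 3.674 × 321.48 = 1181 g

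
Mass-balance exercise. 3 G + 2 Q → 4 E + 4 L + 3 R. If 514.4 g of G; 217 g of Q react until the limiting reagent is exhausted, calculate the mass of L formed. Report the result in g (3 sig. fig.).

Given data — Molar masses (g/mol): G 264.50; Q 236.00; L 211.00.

n(G) = 514.4 / 264.50 = 1.945 mol
n(Q) = 217.0 / 236.00 = 0.9195 mol
n/ν → G: 0.6483, Q: 0.4598; Q is limiting.
n(L) = (4/2) × 0.9195 = 1.839 mol
mass = 1.839 × 211.00 = 388.0 g

388 g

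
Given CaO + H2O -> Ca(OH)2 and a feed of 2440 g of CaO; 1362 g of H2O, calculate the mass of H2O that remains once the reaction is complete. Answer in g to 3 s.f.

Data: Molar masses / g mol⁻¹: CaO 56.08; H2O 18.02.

578 g

n(CaO) = 2440 / 56.08 = 43.51 mol
n(H2O) = 1362 / 18.02 = 75.58 mol
n/ν for CaO = 43.51/1 = 43.51
n/ν for H2O = 75.58/1 = 75.58
Smallest n/ν is CaO → limiting reagent.
H2O consumed = (1/1) × 43.51 = 43.51 mol
H2O remaining = 75.58 − 43.51 = 32.07 mol
mass = 32.07 × 18.02 = 577.9 g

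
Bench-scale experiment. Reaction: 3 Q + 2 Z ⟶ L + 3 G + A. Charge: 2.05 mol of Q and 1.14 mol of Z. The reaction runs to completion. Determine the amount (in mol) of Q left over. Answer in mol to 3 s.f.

0.340 mol

n(Q) = 2.050 mol
n(Z) = 1.140 mol
n/ν for Q = 2.050/3 = 0.6833
n/ν for Z = 1.140/2 = 0.5700
Smallest n/ν is Z → limiting reagent.
Q consumed = (3/2) × 1.140 = 1.710 mol
Q remaining = 2.050 − 1.710 = 0.3400 mol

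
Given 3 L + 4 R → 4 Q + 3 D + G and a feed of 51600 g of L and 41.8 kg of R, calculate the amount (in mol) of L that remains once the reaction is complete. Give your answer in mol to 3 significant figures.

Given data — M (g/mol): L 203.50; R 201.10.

n(L) = 51600 / 203.50 = 253.6 mol
n(R) = 41.80×1000 / 201.10 = 207.9 mol
n/ν → L: 84.53, R: 51.98; R is limiting.
L consumed = (3/4) × 207.9 = 155.9 mol
L remaining = 253.6 − 155.9 = 97.70 mol

97.7 mol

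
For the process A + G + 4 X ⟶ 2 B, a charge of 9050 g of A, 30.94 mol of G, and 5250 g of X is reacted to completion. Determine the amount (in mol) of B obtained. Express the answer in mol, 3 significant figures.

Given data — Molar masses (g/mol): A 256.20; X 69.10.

n(A) = 9050 / 256.20 = 35.32 mol
n(G) = 30.94 mol
n(X) = 5250 / 69.10 = 75.98 mol
n/ν → A: 35.32, G: 30.94, X: 19.00; X is limiting.
n(B) = (2/4) × 75.98 = 37.99 mol

38.0 mol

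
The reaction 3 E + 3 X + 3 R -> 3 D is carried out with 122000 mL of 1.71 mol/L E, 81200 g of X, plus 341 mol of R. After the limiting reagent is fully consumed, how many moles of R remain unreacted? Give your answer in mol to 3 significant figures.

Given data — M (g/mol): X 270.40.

132 mol

n(E) = 1.71 × 122000/1000 = 208.6 mol
n(X) = 81200 / 270.40 = 300.3 mol
n(R) = 341.0 mol
n/ν → E: 69.53, X: 100.1, R: 113.7; E is limiting.
R consumed = (3/3) × 208.6 = 208.6 mol
R remaining = 341.0 − 208.6 = 132.4 mol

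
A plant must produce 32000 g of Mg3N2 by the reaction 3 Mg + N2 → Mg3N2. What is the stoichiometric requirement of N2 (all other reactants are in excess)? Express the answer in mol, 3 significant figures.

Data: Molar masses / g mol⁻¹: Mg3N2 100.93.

n(Mg3N2) = 32000 / 100.93 = 317.1 mol
n(N2) = (1/1) × 317.1 = 317.1 mol

317 mol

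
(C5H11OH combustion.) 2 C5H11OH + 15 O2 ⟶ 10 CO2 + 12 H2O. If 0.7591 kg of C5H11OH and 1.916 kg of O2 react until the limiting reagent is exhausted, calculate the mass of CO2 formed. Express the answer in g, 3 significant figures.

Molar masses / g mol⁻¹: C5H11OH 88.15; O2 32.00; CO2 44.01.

1760 g

n(C5H11OH) = 0.7591×1000 / 88.15 = 8.611 mol
n(O2) = 1.916×1000 / 32.00 = 59.88 mol
n/ν for C5H11OH = 8.611/2 = 4.306
n/ν for O2 = 59.88/15 = 3.992
Smallest n/ν is O2 → limiting reagent.
n(CO2) = (10/15) × 59.88 = 39.92 mol
mass = 39.92 × 44.01 = 1757 g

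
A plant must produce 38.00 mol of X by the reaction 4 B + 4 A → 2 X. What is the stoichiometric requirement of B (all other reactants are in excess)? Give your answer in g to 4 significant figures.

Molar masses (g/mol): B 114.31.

n(X) = 38.00 mol
n(B) = (4/2) × 38.00 = 76.00 mol
mass = 76.00 × 114.31 = 8688 g

8688 g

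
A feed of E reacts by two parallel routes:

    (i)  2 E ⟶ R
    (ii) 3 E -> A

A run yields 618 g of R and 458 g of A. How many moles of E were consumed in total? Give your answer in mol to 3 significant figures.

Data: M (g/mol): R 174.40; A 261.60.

12.3 mol

n(R) = 618 / 174.40 = 3.544 mol
n(A) = 458 / 261.60 = 1.751 mol
n(E) via (i) = (2/1)×3.544 = 7.088 mol
n(E) via (ii) = (3/1)×1.751 = 5.253 mol
total n(E) = 7.088 + 5.253 = 12.34 mol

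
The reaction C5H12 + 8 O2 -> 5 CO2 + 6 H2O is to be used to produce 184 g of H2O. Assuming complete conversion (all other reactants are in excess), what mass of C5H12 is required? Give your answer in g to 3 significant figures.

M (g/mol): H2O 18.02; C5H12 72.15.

n(H2O) = 184 / 18.02 = 10.21 mol
n(C5H12) = (1/6) × 10.21 = 1.702 mol
mass = 1.702 × 72.15 = 122.8 g

123 g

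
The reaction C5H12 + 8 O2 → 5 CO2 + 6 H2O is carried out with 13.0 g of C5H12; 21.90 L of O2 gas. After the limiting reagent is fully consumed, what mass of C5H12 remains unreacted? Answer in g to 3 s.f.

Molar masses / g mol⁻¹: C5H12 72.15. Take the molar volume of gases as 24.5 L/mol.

4.94 g

n(C5H12) = 13.00 / 72.15 = 0.1802 mol
n(O2) = 21.90 / 24.5 = 0.8939 mol
n/ν → C5H12: 0.1802, O2: 0.1117; O2 is limiting.
C5H12 consumed = (1/8) × 0.8939 = 0.1117 mol
C5H12 remaining = 0.1802 − 0.1117 = 0.06850 mol
mass = 0.06850 × 72.15 = 4.942 g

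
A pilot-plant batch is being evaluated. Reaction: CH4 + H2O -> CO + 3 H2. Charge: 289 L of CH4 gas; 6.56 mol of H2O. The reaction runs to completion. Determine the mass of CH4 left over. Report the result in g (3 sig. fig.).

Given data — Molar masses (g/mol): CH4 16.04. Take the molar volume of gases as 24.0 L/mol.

n(CH4) = 289.0 / 24.0 = 12.04 mol
n(H2O) = 6.560 mol
n/ν for CH4 = 12.04/1 = 12.04
n/ν for H2O = 6.560/1 = 6.560
Smallest n/ν is H2O → limiting reagent.
CH4 consumed = (1/1) × 6.560 = 6.560 mol
CH4 remaining = 12.04 − 6.560 = 5.480 mol
mass = 5.480 × 16.04 = 87.90 g

87.9 g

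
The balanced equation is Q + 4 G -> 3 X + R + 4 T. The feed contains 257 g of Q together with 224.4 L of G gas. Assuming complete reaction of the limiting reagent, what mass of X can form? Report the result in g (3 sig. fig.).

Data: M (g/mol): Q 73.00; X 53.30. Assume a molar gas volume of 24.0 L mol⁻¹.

374 g

n(Q) = 257.0 / 73.00 = 3.521 mol
n(G) = 224.4 / 24.0 = 9.350 mol
n/ν → Q: 3.521, G: 2.338; G is limiting.
n(X) = (3/4) × 9.350 = 7.013 mol
mass = 7.013 × 53.30 = 373.8 g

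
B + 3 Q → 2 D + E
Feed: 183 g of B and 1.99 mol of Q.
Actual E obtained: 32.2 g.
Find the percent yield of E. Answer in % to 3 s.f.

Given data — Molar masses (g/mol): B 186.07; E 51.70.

93.9 %

n(B) = 183.0 / 186.07 = 0.9835 mol
n(Q) = 1.990 mol
n/ν for B = 0.9835/1 = 0.9835
n/ν for Q = 1.990/3 = 0.6633
Smallest n/ν is Q → limiting reagent.
theoretical n(E) = (1/3) × 1.990 = 0.6633 mol → 34.29 g
% yield = 32.2 / 34.29 × 100 = 93.90 %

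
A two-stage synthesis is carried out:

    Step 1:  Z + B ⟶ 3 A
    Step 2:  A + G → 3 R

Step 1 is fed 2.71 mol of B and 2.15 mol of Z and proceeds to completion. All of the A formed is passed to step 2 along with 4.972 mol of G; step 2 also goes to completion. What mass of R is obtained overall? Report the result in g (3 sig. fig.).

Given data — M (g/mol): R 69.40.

1040 g

Step 1:
n(B) = 2.710 mol
n(Z) = 2.150 mol
n/ν → B: 2.710, Z: 2.150; Z is limiting.
n(A) produced = (3/1) × 2.150 = 6.450 mol
Step 2:
n(A) available = 6.450 mol
n(G) = 4.972 mol
n/ν → A: 6.450, G: 4.972; G is limiting.
n(R) = (3/1) × 4.972 = 14.92 mol
mass = 14.92 × 69.40 = 1035 g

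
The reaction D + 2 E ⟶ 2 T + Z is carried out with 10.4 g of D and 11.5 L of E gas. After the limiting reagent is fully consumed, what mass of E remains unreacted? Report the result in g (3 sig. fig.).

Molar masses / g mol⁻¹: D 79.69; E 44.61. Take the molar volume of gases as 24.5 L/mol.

n(D) = 10.40 / 79.69 = 0.1305 mol
n(E) = 11.50 / 24.5 = 0.4694 mol
n/ν for D = 0.1305/1 = 0.1305
n/ν for E = 0.4694/2 = 0.2347
Smallest n/ν is D → limiting reagent.
E consumed = (2/1) × 0.1305 = 0.2610 mol
E remaining = 0.4694 − 0.2610 = 0.2084 mol
mass = 0.2084 × 44.61 = 9.297 g

9.30 g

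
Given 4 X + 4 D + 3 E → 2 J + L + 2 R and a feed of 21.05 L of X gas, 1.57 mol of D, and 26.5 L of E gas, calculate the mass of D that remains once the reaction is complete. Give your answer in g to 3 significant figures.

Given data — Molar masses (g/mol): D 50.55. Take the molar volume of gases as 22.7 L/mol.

32.5 g

n(X) = 21.05 / 22.7 = 0.9273 mol
n(D) = 1.570 mol
n(E) = 26.50 / 22.7 = 1.167 mol
n/ν for X = 0.9273/4 = 0.2318
n/ν for D = 1.570/4 = 0.3925
n/ν for E = 1.167/3 = 0.3890
Smallest n/ν is X → limiting reagent.
D consumed = (4/4) × 0.9273 = 0.9273 mol
D remaining = 1.570 − 0.9273 = 0.6427 mol
mass = 0.6427 × 50.55 = 32.49 g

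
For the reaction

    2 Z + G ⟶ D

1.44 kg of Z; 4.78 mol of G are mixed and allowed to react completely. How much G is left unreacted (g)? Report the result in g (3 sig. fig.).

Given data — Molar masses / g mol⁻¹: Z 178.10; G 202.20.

149 g

n(Z) = 1.440×1000 / 178.10 = 8.085 mol
n(G) = 4.780 mol
n/ν for Z = 8.085/2 = 4.043
n/ν for G = 4.780/1 = 4.780
Smallest n/ν is Z → limiting reagent.
G consumed = (1/2) × 8.085 = 4.043 mol
G remaining = 4.780 − 4.043 = 0.7370 mol
mass = 0.7370 × 202.20 = 149.0 g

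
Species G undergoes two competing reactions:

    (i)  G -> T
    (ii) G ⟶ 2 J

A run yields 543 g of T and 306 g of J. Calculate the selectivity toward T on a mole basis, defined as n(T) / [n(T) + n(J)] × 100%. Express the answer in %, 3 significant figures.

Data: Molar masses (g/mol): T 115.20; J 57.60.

47.0 %

n(T) = 543 / 115.20 = 4.714 mol
n(J) = 306 / 57.60 = 5.313 mol
selectivity = 4.714/(4.714+5.313) × 100 = 47.01 %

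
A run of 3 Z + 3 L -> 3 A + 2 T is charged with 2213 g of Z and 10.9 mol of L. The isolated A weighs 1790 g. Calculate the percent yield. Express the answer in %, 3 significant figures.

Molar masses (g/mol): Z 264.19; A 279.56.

n(Z) = 2213 / 264.19 = 8.377 mol
n(L) = 10.90 mol
n/ν for Z = 8.377/3 = 2.792
n/ν for L = 10.90/3 = 3.633
Smallest n/ν is Z → limiting reagent.
theoretical n(A) = (3/3) × 8.377 = 8.377 mol → 2342 g
% yield = 1790 / 2342 × 100 = 76.43 %

76.4 %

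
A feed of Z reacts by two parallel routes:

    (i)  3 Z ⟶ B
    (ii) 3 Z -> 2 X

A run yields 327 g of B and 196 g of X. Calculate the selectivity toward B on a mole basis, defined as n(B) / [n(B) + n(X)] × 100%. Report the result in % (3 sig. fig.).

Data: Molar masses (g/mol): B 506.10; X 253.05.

45.5 %

n(B) = 327 / 506.10 = 0.6461 mol
n(X) = 196 / 253.05 = 0.7746 mol
selectivity = 0.6461/(0.6461+0.7746) × 100 = 45.48 %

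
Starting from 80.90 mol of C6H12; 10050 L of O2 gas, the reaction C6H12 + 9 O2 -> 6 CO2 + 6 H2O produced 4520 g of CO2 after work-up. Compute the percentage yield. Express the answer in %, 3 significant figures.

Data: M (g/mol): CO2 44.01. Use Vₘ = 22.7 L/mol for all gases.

34.8 %

n(C6H12) = 80.90 mol
n(O2) = 10050 / 22.7 = 442.7 mol
n/ν for C6H12 = 80.90/1 = 80.90
n/ν for O2 = 442.7/9 = 49.19
Smallest n/ν is O2 → limiting reagent.
theoretical n(CO2) = (6/9) × 442.7 = 295.1 mol → 12990 g
% yield = 4520 / 12990 × 100 = 34.80 %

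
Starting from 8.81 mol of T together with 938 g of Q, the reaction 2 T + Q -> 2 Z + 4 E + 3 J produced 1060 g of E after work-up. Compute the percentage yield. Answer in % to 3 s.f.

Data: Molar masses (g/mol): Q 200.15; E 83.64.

n(T) = 8.810 mol
n(Q) = 938.0 / 200.15 = 4.686 mol
n/ν for T = 8.810/2 = 4.405
n/ν for Q = 4.686/1 = 4.686
Smallest n/ν is T → limiting reagent.
theoretical n(E) = (4/2) × 8.810 = 17.62 mol → 1474 g
% yield = 1060 / 1474 × 100 = 71.91 %

71.9 %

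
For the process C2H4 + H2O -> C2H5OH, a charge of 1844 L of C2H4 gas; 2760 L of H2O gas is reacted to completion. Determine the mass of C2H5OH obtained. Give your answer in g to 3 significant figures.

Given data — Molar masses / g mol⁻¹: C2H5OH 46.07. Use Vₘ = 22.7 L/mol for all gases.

3740 g

n(C2H4) = 1844 / 22.7 = 81.23 mol
n(H2O) = 2760 / 22.7 = 121.6 mol
n/ν for C2H4 = 81.23/1 = 81.23
n/ν for H2O = 121.6/1 = 121.6
Smallest n/ν is C2H4 → limiting reagent.
n(C2H5OH) = (1/1) × 81.23 = 81.23 mol
mass = 81.23 × 46.07 = 3742 g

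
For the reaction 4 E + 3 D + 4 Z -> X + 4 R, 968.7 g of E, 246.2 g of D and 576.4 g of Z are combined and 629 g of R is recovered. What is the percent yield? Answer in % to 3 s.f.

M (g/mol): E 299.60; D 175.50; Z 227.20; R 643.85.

52.2 %

n(E) = 968.7 / 299.60 = 3.233 mol
n(D) = 246.2 / 175.50 = 1.403 mol
n(Z) = 576.4 / 227.20 = 2.537 mol
n/ν → E: 0.8083, D: 0.4677, Z: 0.6343; D is limiting.
theoretical n(R) = (4/3) × 1.403 = 1.871 mol → 1205 g
% yield = 629 / 1205 × 100 = 52.20 %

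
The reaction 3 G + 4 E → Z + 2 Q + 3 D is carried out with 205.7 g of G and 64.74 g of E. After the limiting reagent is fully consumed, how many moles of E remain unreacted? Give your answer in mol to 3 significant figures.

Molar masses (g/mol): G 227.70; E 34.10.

0.694 mol

n(G) = 205.7 / 227.70 = 0.9034 mol
n(E) = 64.74 / 34.10 = 1.899 mol
n/ν for G = 0.9034/3 = 0.3011
n/ν for E = 1.899/4 = 0.4748
Smallest n/ν is G → limiting reagent.
E consumed = (4/3) × 0.9034 = 1.205 mol
E remaining = 1.899 − 1.205 = 0.6940 mol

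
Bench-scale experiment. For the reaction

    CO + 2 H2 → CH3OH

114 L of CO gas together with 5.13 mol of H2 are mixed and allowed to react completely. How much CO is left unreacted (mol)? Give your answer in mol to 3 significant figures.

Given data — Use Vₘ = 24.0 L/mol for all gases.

n(CO) = 114.0 / 24.0 = 4.750 mol
n(H2) = 5.130 mol
n/ν for CO = 4.750/1 = 4.750
n/ν for H2 = 5.130/2 = 2.565
Smallest n/ν is H2 → limiting reagent.
CO consumed = (1/2) × 5.130 = 2.565 mol
CO remaining = 4.750 − 2.565 = 2.185 mol

2.19 mol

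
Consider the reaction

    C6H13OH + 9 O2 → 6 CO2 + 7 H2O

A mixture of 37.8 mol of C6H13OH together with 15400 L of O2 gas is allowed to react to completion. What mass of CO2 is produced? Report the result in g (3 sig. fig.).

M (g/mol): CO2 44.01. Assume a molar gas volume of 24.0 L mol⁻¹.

n(C6H13OH) = 37.80 mol
n(O2) = 15400 / 24.0 = 641.7 mol
n/ν → C6H13OH: 37.80, O2: 71.30; C6H13OH is limiting.
n(CO2) = (6/1) × 37.80 = 226.8 mol
mass = 226.8 × 44.01 = 9981 g

9980 g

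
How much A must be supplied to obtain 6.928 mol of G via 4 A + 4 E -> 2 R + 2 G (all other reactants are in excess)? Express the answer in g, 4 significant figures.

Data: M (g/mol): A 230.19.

n(G) = 6.928 mol
n(A) = (4/2) × 6.928 = 13.86 mol
mass = 13.86 × 230.19 = 3190 g

3190 g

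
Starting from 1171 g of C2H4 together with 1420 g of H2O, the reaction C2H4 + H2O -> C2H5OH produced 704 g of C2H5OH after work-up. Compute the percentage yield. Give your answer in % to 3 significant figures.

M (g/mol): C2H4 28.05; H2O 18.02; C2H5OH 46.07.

36.6 %

n(C2H4) = 1171 / 28.05 = 41.75 mol
n(H2O) = 1420 / 18.02 = 78.80 mol
n/ν for C2H4 = 41.75/1 = 41.75
n/ν for H2O = 78.80/1 = 78.80
Smallest n/ν is C2H4 → limiting reagent.
theoretical n(C2H5OH) = (1/1) × 41.75 = 41.75 mol → 1923 g
% yield = 704 / 1923 × 100 = 36.61 %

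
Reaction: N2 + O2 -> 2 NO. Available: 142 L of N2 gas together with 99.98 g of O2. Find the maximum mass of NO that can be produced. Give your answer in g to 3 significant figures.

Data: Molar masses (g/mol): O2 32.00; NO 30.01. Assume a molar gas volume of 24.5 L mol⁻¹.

188 g

n(N2) = 142.0 / 24.5 = 5.796 mol
n(O2) = 99.98 / 32.00 = 3.124 mol
n/ν → N2: 5.796, O2: 3.124; O2 is limiting.
n(NO) = (2/1) × 3.124 = 6.248 mol
mass = 6.248 × 30.01 = 187.5 g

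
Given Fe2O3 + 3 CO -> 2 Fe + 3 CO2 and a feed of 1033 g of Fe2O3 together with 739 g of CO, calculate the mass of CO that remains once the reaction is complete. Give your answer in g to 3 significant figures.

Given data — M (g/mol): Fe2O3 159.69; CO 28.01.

n(Fe2O3) = 1033 / 159.69 = 6.469 mol
n(CO) = 739.0 / 28.01 = 26.38 mol
n/ν for Fe2O3 = 6.469/1 = 6.469
n/ν for CO = 26.38/3 = 8.793
Smallest n/ν is Fe2O3 → limiting reagent.
CO consumed = (3/1) × 6.469 = 19.41 mol
CO remaining = 26.38 − 19.41 = 6.970 mol
mass = 6.970 × 28.01 = 195.2 g

195 g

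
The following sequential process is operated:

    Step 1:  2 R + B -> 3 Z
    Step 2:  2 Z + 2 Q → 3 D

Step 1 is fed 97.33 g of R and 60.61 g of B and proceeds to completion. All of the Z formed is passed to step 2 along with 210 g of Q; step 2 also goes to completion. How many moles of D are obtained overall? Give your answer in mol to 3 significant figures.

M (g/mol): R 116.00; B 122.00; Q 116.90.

Step 1:
n(R) = 97.33 / 116.00 = 0.8391 mol
n(B) = 60.61 / 122.00 = 0.4968 mol
n/ν → R: 0.4196, B: 0.4968; R is limiting.
n(Z) produced = (3/2) × 0.8391 = 1.259 mol
Step 2:
n(Z) available = 1.259 mol
n(Q) = 210.0 / 116.90 = 1.796 mol
n/ν → Z: 0.6295, Q: 0.8980; Z is limiting.
n(D) = (3/2) × 1.259 = 1.889 mol

1.89 mol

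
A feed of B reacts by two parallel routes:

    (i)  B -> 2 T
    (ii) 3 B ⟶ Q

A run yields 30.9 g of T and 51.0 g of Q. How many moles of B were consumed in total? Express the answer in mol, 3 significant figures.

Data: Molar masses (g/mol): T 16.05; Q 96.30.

n(T) = 30.9 / 16.05 = 1.925 mol
n(Q) = 51.0 / 96.30 = 0.5296 mol
n(B) via (i) = (1/2)×1.925 = 0.9625 mol
n(B) via (ii) = (3/1)×0.5296 = 1.589 mol
total n(B) = 0.9625 + 1.589 = 2.552 mol

2.55 mol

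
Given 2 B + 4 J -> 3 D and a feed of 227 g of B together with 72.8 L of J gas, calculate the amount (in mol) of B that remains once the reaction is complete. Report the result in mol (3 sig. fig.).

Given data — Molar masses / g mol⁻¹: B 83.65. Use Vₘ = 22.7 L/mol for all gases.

n(B) = 227.0 / 83.65 = 2.714 mol
n(J) = 72.80 / 22.7 = 3.207 mol
n/ν for B = 2.714/2 = 1.357
n/ν for J = 3.207/4 = 0.8018
Smallest n/ν is J → limiting reagent.
B consumed = (2/4) × 3.207 = 1.604 mol
B remaining = 2.714 − 1.604 = 1.110 mol

1.11 mol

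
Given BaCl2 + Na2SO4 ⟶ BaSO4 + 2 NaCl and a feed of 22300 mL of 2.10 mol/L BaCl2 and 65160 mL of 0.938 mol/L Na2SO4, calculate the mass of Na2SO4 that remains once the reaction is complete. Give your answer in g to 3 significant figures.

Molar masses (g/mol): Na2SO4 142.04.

n(BaCl2) = 2.10 × 22300/1000 = 46.83 mol
n(Na2SO4) = 0.938 × 65160/1000 = 61.12 mol
n/ν → BaCl2: 46.83, Na2SO4: 61.12; BaCl2 is limiting.
Na2SO4 consumed = (1/1) × 46.83 = 46.83 mol
Na2SO4 remaining = 61.12 − 46.83 = 14.29 mol
mass = 14.29 × 142.04 = 2030 g

2030 g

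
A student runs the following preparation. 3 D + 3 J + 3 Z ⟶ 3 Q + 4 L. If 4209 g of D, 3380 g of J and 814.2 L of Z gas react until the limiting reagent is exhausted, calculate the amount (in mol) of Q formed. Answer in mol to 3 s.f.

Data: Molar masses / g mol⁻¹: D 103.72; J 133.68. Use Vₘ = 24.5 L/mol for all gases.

n(D) = 4209 / 103.72 = 40.58 mol
n(J) = 3380 / 133.68 = 25.28 mol
n(Z) = 814.2 / 24.5 = 33.23 mol
n/ν for D = 40.58/3 = 13.53
n/ν for J = 25.28/3 = 8.427
n/ν for Z = 33.23/3 = 11.08
Smallest n/ν is J → limiting reagent.
n(Q) = (3/3) × 25.28 = 25.28 mol

25.3 mol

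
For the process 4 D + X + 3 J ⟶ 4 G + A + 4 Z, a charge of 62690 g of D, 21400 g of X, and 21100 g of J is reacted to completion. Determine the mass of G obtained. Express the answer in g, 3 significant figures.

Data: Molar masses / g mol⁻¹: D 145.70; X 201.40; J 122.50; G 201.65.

46300 g

n(D) = 62690 / 145.70 = 430.3 mol
n(X) = 21400 / 201.40 = 106.3 mol
n(J) = 21100 / 122.50 = 172.2 mol
n/ν → D: 107.6, X: 106.3, J: 57.40; J is limiting.
n(G) = (4/3) × 172.2 = 229.6 mol
mass = 229.6 × 201.65 = 46300 g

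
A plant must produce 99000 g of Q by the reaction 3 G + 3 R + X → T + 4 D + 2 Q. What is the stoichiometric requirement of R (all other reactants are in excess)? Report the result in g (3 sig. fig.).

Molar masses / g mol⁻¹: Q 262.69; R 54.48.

30800 g

n(Q) = 99000 / 262.69 = 376.9 mol
n(R) = (3/2) × 376.9 = 565.4 mol
mass = 565.4 × 54.48 = 30800 g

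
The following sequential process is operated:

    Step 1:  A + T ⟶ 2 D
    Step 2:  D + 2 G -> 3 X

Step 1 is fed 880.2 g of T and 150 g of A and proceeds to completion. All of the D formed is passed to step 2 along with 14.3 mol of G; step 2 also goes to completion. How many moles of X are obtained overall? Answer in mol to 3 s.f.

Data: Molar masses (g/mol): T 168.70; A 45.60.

Step 1:
n(T) = 880.2 / 168.70 = 5.218 mol
n(A) = 150.0 / 45.60 = 3.289 mol
n/ν → T: 5.218, A: 3.289; A is limiting.
n(D) produced = (2/1) × 3.289 = 6.578 mol
Step 2:
n(D) available = 6.578 mol
n(G) = 14.30 mol
n/ν → D: 6.578, G: 7.150; D is limiting.
n(X) = (3/1) × 6.578 = 19.73 mol

19.7 mol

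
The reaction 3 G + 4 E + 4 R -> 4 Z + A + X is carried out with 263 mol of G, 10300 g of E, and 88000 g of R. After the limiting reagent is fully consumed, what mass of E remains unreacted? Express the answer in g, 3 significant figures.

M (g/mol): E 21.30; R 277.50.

3550 g

n(G) = 263.0 mol
n(E) = 10300 / 21.30 = 483.6 mol
n(R) = 88000 / 277.50 = 317.1 mol
n/ν for G = 263.0/3 = 87.67
n/ν for E = 483.6/4 = 120.9
n/ν for R = 317.1/4 = 79.28
Smallest n/ν is R → limiting reagent.
E consumed = (4/4) × 317.1 = 317.1 mol
E remaining = 483.6 − 317.1 = 166.5 mol
mass = 166.5 × 21.30 = 3546 g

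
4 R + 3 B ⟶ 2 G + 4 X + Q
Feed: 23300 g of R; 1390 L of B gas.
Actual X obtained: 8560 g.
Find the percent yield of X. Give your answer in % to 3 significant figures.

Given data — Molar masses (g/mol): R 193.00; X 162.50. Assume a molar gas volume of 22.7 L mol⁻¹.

n(R) = 23300 / 193.00 = 120.7 mol
n(B) = 1390 / 22.7 = 61.23 mol
n/ν for R = 120.7/4 = 30.18
n/ν for B = 61.23/3 = 20.41
Smallest n/ν is B → limiting reagent.
theoretical n(X) = (4/3) × 61.23 = 81.64 mol → 13270 g
% yield = 8560 / 13270 × 100 = 64.51 %

64.5 %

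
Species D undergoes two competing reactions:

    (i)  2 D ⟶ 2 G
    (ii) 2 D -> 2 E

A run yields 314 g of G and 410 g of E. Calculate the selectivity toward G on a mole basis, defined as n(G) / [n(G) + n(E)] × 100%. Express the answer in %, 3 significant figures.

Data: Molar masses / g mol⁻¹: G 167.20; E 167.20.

43.4 %

n(G) = 314 / 167.20 = 1.878 mol
n(E) = 410 / 167.20 = 2.452 mol
selectivity = 1.878/(1.878+2.452) × 100 = 43.37 %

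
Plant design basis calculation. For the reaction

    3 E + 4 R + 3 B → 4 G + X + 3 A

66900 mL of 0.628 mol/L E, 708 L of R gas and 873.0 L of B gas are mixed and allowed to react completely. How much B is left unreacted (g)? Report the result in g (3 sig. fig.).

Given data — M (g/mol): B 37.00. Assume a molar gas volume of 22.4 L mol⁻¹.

n(E) = 0.628 × 66900/1000 = 42.01 mol
n(R) = 708.0 / 22.4 = 31.61 mol
n(B) = 873.0 / 22.4 = 38.97 mol
n/ν for E = 42.01/3 = 14.00
n/ν for R = 31.61/4 = 7.903
n/ν for B = 38.97/3 = 12.99
Smallest n/ν is R → limiting reagent.
B consumed = (3/4) × 31.61 = 23.71 mol
B remaining = 38.97 − 23.71 = 15.26 mol
mass = 15.26 × 37.00 = 564.6 g

565 g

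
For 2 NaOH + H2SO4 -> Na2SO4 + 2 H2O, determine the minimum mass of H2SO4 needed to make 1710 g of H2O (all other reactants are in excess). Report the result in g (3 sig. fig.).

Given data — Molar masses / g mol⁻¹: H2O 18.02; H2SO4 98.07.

4650 g

n(H2O) = 1710 / 18.02 = 94.89 mol
n(H2SO4) = (1/2) × 94.89 = 47.45 mol
mass = 47.45 × 98.07 = 4653 g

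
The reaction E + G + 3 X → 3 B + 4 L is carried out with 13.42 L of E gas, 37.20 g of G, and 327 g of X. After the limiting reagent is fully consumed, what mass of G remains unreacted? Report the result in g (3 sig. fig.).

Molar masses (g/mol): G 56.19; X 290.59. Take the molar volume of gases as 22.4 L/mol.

16.1 g

n(E) = 13.42 / 22.4 = 0.5991 mol
n(G) = 37.20 / 56.19 = 0.6620 mol
n(X) = 327.0 / 290.59 = 1.125 mol
n/ν → E: 0.5991, G: 0.6620, X: 0.3750; X is limiting.
G consumed = (1/3) × 1.125 = 0.3750 mol
G remaining = 0.6620 − 0.3750 = 0.2870 mol
mass = 0.2870 × 56.19 = 16.13 g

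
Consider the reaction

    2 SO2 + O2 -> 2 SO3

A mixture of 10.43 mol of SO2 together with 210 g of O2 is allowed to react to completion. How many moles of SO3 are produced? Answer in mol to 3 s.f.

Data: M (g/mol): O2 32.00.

10.4 mol

n(SO2) = 10.43 mol
n(O2) = 210.0 / 32.00 = 6.563 mol
n/ν → SO2: 5.215, O2: 6.563; SO2 is limiting.
n(SO3) = (2/2) × 10.43 = 10.43 mol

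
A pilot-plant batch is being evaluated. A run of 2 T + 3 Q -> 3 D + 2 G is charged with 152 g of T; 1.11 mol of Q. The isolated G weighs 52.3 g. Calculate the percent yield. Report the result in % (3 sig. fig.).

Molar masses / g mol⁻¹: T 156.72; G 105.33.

n(T) = 152.0 / 156.72 = 0.9699 mol
n(Q) = 1.110 mol
n/ν for T = 0.9699/2 = 0.4850
n/ν for Q = 1.110/3 = 0.3700
Smallest n/ν is Q → limiting reagent.
theoretical n(G) = (2/3) × 1.110 = 0.7400 mol → 77.94 g
% yield = 52.3 / 77.94 × 100 = 67.10 %

67.1 %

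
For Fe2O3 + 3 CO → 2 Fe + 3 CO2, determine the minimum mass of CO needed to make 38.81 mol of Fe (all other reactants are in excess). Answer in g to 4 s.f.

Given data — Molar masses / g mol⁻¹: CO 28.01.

n(Fe) = 38.81 mol
n(CO) = (3/2) × 38.81 = 58.22 mol
mass = 58.22 × 28.01 = 1631 g

1631 g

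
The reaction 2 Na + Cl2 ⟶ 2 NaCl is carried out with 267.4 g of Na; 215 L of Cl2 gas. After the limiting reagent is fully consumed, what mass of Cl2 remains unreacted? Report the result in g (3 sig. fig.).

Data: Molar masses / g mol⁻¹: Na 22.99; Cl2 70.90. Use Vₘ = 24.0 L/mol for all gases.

223 g

n(Na) = 267.4 / 22.99 = 11.63 mol
n(Cl2) = 215.0 / 24.0 = 8.958 mol
n/ν for Na = 11.63/2 = 5.815
n/ν for Cl2 = 8.958/1 = 8.958
Smallest n/ν is Na → limiting reagent.
Cl2 consumed = (1/2) × 11.63 = 5.815 mol
Cl2 remaining = 8.958 − 5.815 = 3.143 mol
mass = 3.143 × 70.90 = 222.8 g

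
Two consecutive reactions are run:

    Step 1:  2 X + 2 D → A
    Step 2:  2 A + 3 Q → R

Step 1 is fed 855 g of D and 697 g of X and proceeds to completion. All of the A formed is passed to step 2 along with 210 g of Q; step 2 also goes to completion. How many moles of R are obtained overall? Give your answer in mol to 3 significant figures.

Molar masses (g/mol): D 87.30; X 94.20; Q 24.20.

Step 1:
n(D) = 855.0 / 87.30 = 9.794 mol
n(X) = 697.0 / 94.20 = 7.399 mol
n/ν → D: 4.897, X: 3.700; X is limiting.
n(A) produced = (1/2) × 7.399 = 3.700 mol
Step 2:
n(A) available = 3.700 mol
n(Q) = 210.0 / 24.20 = 8.678 mol
n/ν → A: 1.850, Q: 2.893; A is limiting.
n(R) = (1/2) × 3.700 = 1.850 mol

1.85 mol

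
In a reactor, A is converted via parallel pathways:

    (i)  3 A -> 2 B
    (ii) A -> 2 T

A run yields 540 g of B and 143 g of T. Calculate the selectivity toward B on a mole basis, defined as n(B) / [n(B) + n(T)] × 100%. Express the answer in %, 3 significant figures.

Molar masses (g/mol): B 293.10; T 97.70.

55.7 %

n(B) = 540 / 293.10 = 1.842 mol
n(T) = 143 / 97.70 = 1.464 mol
selectivity = 1.842/(1.842+1.464) × 100 = 55.72 %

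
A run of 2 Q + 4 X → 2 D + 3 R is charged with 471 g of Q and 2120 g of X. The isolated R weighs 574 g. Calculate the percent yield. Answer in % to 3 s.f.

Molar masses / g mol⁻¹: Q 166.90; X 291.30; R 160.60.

84.4 %

n(Q) = 471.0 / 166.90 = 2.822 mol
n(X) = 2120 / 291.30 = 7.278 mol
n/ν → Q: 1.411, X: 1.820; Q is limiting.
theoretical n(R) = (3/2) × 2.822 = 4.233 mol → 679.8 g
% yield = 574 / 679.8 × 100 = 84.44 %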